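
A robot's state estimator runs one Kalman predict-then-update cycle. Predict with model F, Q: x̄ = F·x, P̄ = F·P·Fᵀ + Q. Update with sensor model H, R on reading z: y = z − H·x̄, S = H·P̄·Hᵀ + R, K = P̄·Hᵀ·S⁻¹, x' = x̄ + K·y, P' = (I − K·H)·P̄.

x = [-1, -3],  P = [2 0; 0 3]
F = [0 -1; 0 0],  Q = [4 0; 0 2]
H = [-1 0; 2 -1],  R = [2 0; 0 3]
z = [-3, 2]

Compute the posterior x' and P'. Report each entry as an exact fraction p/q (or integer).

x' = [191/101, 72/101]
P' = [70/101 56/101; 56/101 166/101]

x̄ = F·x = [3, 0]
P̄ = F·P·Fᵀ + Q = [7 0; 0 2]
y = z − H·x̄ = [0, -4]
S = H·P̄·Hᵀ + R = [9 -14; -14 33]
K = P̄·Hᵀ·S⁻¹ = [-35/101 28/101; -28/101 -18/101]
x' = x̄ + K·y = [191/101, 72/101]
P' = (I − K·H)·P̄ = [70/101 56/101; 56/101 166/101]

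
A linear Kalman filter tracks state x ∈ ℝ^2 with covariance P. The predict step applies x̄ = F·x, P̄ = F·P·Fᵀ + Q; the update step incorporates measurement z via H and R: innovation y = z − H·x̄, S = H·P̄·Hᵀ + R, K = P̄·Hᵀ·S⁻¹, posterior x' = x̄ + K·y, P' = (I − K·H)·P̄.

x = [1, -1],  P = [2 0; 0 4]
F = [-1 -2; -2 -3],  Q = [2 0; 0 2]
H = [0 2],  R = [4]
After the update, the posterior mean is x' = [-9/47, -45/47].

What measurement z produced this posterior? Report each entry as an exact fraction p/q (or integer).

z = [-2]

x̄ = F·x = [1, 1]
P̄ = F·P·Fᵀ + Q = [20 28; 28 46]
S = H·P̄·Hᵀ + R = [188]
K = P̄·Hᵀ·S⁻¹ = [14/47; 23/47]
x' − x̄ = [-56/47, -92/47] = K·y
y = (KᵀK)⁻¹·Kᵀ·(x' − x̄) = [-4]
z = y + H·x̄ = [-4] + [2] = [-2]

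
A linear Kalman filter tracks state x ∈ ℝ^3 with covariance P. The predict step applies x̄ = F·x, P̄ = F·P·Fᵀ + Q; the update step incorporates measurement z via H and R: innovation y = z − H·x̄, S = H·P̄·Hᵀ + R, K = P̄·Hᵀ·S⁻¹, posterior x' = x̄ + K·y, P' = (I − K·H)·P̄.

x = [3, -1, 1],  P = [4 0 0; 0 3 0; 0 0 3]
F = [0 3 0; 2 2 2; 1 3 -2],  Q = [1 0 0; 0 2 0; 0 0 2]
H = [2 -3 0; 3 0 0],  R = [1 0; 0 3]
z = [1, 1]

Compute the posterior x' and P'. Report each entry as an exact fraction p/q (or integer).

x̄ = F·x = [-3, 6, -2]
P̄ = F·P·Fᵀ + Q = [28 18 27; 18 42 14; 27 14 45]
y = z − H·x̄ = [25, 10]
S = H·P̄·Hᵀ + R = [275 6; 6 255]
K = P̄·Hᵀ·S⁻¹ = [2/23363 7696/23363; -7758/23363 5130/23363; 858/23363 7401/23363]
x' = x̄ + K·y = [6921/23363, -2472/23363, 48734/23363]
P' = (I − K·H)·P̄ = [7696/23363 5130/23363 7401/23363; 5130/23363 6006/23363 4648/23363; 7401/23363 4648/23363 441558/23363]

x' = [6921/23363, -2472/23363, 48734/23363]
P' = [7696/23363 5130/23363 7401/23363; 5130/23363 6006/23363 4648/23363; 7401/23363 4648/23363 441558/23363]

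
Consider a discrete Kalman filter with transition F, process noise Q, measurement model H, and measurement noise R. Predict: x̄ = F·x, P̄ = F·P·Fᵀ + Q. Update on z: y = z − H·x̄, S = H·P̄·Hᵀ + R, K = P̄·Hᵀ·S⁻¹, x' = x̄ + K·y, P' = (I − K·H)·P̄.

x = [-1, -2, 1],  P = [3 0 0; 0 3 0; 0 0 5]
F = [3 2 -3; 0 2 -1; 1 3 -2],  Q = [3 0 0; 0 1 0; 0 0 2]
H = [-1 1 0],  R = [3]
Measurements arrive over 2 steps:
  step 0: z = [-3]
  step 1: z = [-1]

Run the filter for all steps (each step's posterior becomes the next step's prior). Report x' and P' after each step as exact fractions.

step 0: x̄ = F·x = [-10, -5, -9]
step 0: P̄ = F·P·Fᵀ + Q = [87 27 57; 27 18 28; 57 28 52]
step 0: y = z − H·x̄ = [-8]
step 0: S = H·P̄·Hᵀ + R = [54]
step 0: K = P̄·Hᵀ·S⁻¹ = [-10/9; -1/6; -29/54]
step 0: x' = x̄ + K·y = [-10/9, -11/3, -127/27]
step 0: P' = (I − K·H)·P̄ = [61/3 17 223/9; 17 33/2 139/6; 223/9 139/6 1967/54]
step 1: x̄ = F·x = [31/9, -71/27, -73/27]
step 1: P̄ = F·P·Fᵀ + Q = [359/6 317/18 745/18; 317/18 581/54 1021/54; 745/18 1021/54 2237/54]
step 1: y = z − H·x̄ = [137/27]
step 1: S = H·P̄·Hᵀ + R = [1036/27]
step 1: K = P̄·Hᵀ·S⁻¹ = [-285/259; -5/28; -607/1036]
step 1: x' = x̄ + K·y = [-554/259, -99/28, -5881/1036]
step 1: P' = (I − K·H)·P̄ = [6927/518 141/14 8625/518; 141/14 267/28 417/28; 8625/518 417/28 29271/1036]

step 0: x' = [-10/9, -11/3, -127/27], P' = [61/3 17 223/9; 17 33/2 139/6; 223/9 139/6 1967/54]
step 1: x' = [-554/259, -99/28, -5881/1036], P' = [6927/518 141/14 8625/518; 141/14 267/28 417/28; 8625/518 417/28 29271/1036]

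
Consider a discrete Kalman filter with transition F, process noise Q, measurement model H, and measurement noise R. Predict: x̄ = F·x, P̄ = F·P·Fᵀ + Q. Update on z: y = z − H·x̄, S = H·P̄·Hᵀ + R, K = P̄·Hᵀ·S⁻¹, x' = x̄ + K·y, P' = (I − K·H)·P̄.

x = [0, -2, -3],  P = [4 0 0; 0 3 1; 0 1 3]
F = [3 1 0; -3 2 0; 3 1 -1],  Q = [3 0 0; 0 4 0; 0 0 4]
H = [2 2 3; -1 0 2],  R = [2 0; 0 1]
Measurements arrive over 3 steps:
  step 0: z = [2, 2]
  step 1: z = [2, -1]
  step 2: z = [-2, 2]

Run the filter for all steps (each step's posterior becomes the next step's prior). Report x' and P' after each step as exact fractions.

step 0: x' = [1599/3017, -14512/9051, 4055/3017], P' = [31900/3017 -55122/3017 15942/3017; -55122/3017 295000/9051 -28628/3017; 15942/3017 -28628/3017 8696/3017]
step 1: x' = [-11382767/7748099, 101094863/23244297, -9801570/7748099], P' = [329657301/30992396 -291992715/15496198 83640431/15496198; -291992715/15496198 799883251/23244297 -76853101/7748099; 83640431/15496198 -76853101/7748099 23072985/7748099]
step 2: x' = [1078208456204/341249517239, -8181666502445/1023748551717, 879591847844/341249517239], P' = [6904423383281/682499034478 -6111992090268/341249517239 1749639727602/341249517239; -6111992090268/341249517239 33519751544206/1023748551717 -3219593412490/341249517239; 1749639727602/341249517239 -3219593412490/341249517239 968283281290/341249517239]

step 0: x̄ = F·x = [-2, -4, 1]
step 0: P̄ = F·P·Fᵀ + Q = [42 -30 38; -30 52 -32; 38 -32 44]
step 0: y = z − H·x̄ = [11, -2]
step 0: S = H·P̄·Hᵀ + R = [606 150; 150 67]
step 0: K = P̄·Hᵀ·S⁻¹ = [691/3017 -16/3017; 808/9051 -2134/3017; 358/3017 1450/3017]
step 0: x' = x̄ + K·y = [1599/3017, -14512/9051, 4055/3017]
step 0: P' = (I − K·H)·P̄ = [31900/3017 -55122/3017 15942/3017; -55122/3017 295000/9051 -28628/3017; 15942/3017 -28628/3017 8696/3017]
step 1: x̄ = F·x = [-121/9051, -43415/9051, -12286/9051]
step 1: P̄ = F·P·Fᵀ + Q = [191257/9051 -767398/9051 106510/9051; -767398/9051 4061896/9051 -452152/9051; 106510/9051 -452152/9051 111208/9051]
step 1: y = z − H·x̄ = [47344/3017, 2200/1293]
step 1: S = H·P̄·Hᵀ + R = [2581566/3017 5592/431; 5592/431 31300/1293]
step 1: K = P̄·Hᵀ·S⁻¹ = [-851709/7748099 4904423/30992396; 16055224/23244297 -15419689/15496198; -423408/7748099 8651509/15496198]
step 1: x' = x̄ + K·y = [-11382767/7748099, 101094863/23244297, -9801570/7748099]
step 1: P' = (I − K·H)·P̄ = [329657301/30992396 -291992715/15496198 83640431/15496198; -291992715/15496198 799883251/23244297 -76853101/7748099; 83640431/15496198 -76853101/7748099 23072985/7748099]
step 2: x̄ = F·x = [-1350040/23244297, 304634629/23244297, 28054670/23244297]
step 2: P̄ = F·P·Fᵀ + Q = [1867473955/92977188 -7757549989/92977188 1005251845/92977188; -7757549989/92977188 43094263375/92977188 -4407547807/92977188; 1005251845/92977188 -4407547807/92977188 1070745871/92977188]
step 2: y = z − H·x̄ = [-245740594/7748099, -10970786/23244297]
step 2: S = H·P̄·Hᵀ + R = [28927221693/30992396 526562637/30992396; 526562637/30992396 2222427247/92977188]
step 2: K = P̄·Hᵀ·S⁻¹ = [-70641614449/682499034478 94135527127/682499034478; 695604917197/1023748551717 -327194734712/341249517239; -17528762953/341249517239 186926834978/341249517239]
step 2: x' = x̄ + K·y = [1078208456204/341249517239, -8181666502445/1023748551717, 879591847844/341249517239]
step 2: P' = (I − K·H)·P̄ = [6904423383281/682499034478 -6111992090268/341249517239 1749639727602/341249517239; -6111992090268/341249517239 33519751544206/1023748551717 -3219593412490/341249517239; 1749639727602/341249517239 -3219593412490/341249517239 968283281290/341249517239]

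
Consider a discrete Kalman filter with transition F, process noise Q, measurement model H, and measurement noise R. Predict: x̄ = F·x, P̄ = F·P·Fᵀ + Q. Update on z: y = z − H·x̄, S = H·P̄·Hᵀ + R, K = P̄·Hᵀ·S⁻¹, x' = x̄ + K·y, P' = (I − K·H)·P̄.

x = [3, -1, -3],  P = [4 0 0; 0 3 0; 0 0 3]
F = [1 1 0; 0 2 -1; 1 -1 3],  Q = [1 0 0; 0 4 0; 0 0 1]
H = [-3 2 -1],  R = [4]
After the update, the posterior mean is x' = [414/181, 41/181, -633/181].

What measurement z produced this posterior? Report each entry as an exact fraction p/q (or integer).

z = [-3]

x̄ = F·x = [2, 1, -5]
P̄ = F·P·Fᵀ + Q = [8 6 1; 6 19 -15; 1 -15 35]
S = H·P̄·Hᵀ + R = [181]
K = P̄·Hᵀ·S⁻¹ = [-13/181; 35/181; -68/181]
x' − x̄ = [52/181, -140/181, 272/181] = K·y
y = (KᵀK)⁻¹·Kᵀ·(x' − x̄) = [-4]
z = y + H·x̄ = [-4] + [1] = [-3]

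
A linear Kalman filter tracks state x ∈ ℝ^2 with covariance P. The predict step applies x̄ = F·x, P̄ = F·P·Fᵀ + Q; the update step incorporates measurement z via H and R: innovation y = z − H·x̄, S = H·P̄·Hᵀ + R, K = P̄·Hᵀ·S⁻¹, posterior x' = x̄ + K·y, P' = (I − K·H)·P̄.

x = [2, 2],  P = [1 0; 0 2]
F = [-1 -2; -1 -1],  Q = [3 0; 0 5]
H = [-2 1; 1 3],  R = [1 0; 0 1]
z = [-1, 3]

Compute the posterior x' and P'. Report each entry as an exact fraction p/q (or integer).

x̄ = F·x = [-6, -4]
P̄ = F·P·Fᵀ + Q = [12 5; 5 8]
y = z − H·x̄ = [-9, 21]
S = H·P̄·Hᵀ + R = [37 -25; -25 115]
K = P̄·Hᵀ·S⁻¹ = [-151/363 262/1815; 3/22 31/110]
x' = x̄ + K·y = [469/605, 38/55]
P' = (I − K·H)·P̄ = [361/1815 -1/55; -1/55 1/10]

x' = [469/605, 38/55]
P' = [361/1815 -1/55; -1/55 1/10]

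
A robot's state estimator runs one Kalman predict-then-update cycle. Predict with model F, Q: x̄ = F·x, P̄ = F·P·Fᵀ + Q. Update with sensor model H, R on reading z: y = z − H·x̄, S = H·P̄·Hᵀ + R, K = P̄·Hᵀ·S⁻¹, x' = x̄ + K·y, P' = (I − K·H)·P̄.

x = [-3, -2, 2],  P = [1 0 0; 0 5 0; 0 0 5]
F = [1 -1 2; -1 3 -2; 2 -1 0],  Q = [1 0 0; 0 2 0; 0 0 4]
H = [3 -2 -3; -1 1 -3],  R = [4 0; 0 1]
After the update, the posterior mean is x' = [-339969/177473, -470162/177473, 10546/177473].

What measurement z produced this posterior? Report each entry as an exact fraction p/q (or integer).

z = [-1, -1]

x̄ = F·x = [3, -7, -4]
P̄ = F·P·Fᵀ + Q = [27 -36 7; -36 68 -17; 7 -17 13]
S = H·P̄·Hᵀ + R = [738 -373; -373 429]
K = P̄·Hᵀ·S⁻¹ = [25296/177473 -12756/177473; -24982/177473 42401/177473; -16635/177473 -40526/177473]
x' − x̄ = [-872388/177473, 772149/177473, 720438/177473] = K·y
y = (KᵀK)⁻¹·Kᵀ·(x' − x̄) = [-36, -3]
z = y + H·x̄ = [-36, -3] + [35, 2] = [-1, -1]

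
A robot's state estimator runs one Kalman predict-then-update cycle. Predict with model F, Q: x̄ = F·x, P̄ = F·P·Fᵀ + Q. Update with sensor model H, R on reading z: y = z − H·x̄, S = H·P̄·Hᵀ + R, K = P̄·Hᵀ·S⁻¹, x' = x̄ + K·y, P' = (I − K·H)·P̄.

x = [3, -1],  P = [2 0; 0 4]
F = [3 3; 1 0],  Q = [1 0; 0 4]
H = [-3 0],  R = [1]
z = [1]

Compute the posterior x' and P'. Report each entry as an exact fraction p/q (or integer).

x' = [-159/496, 573/248]
P' = [55/496 3/248; 3/248 663/124]

x̄ = F·x = [6, 3]
P̄ = F·P·Fᵀ + Q = [55 6; 6 6]
y = z − H·x̄ = [19]
S = H·P̄·Hᵀ + R = [496]
K = P̄·Hᵀ·S⁻¹ = [-165/496; -9/248]
x' = x̄ + K·y = [-159/496, 573/248]
P' = (I − K·H)·P̄ = [55/496 3/248; 3/248 663/124]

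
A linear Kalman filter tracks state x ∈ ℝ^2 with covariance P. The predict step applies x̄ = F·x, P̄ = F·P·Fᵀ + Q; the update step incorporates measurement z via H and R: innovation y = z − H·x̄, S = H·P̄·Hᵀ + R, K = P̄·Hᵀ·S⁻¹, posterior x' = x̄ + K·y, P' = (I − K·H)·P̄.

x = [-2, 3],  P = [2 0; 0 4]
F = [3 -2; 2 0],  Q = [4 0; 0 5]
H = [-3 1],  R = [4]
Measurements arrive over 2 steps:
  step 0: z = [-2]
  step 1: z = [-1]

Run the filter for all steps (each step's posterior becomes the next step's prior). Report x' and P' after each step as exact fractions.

step 0: x' = [24/287, -366/287], P' = [502/287 1098/287; 1098/287 3202/287]
step 1: x' = [44622/60553, 65005/60553], P' = [78114/60553 165246/60553; 165246/60553 526070/60553]

step 0: x̄ = F·x = [-12, -4]
step 0: P̄ = F·P·Fᵀ + Q = [38 12; 12 13]
step 0: y = z − H·x̄ = [-34]
step 0: S = H·P̄·Hᵀ + R = [287]
step 0: K = P̄·Hᵀ·S⁻¹ = [-102/287; -23/287]
step 0: x' = x̄ + K·y = [24/287, -366/287]
step 0: P' = (I − K·H)·P̄ = [502/287 1098/287; 1098/287 3202/287]
step 1: x̄ = F·x = [804/287, 48/287]
step 1: P̄ = F·P·Fᵀ + Q = [5298/287 -1380/287; -1380/287 3443/287]
step 1: y = z − H·x̄ = [2077/287]
step 1: S = H·P̄·Hᵀ + R = [60553/287]
step 1: K = P̄·Hᵀ·S⁻¹ = [-17274/60553; 7583/60553]
step 1: x' = x̄ + K·y = [44622/60553, 65005/60553]
step 1: P' = (I − K·H)·P̄ = [78114/60553 165246/60553; 165246/60553 526070/60553]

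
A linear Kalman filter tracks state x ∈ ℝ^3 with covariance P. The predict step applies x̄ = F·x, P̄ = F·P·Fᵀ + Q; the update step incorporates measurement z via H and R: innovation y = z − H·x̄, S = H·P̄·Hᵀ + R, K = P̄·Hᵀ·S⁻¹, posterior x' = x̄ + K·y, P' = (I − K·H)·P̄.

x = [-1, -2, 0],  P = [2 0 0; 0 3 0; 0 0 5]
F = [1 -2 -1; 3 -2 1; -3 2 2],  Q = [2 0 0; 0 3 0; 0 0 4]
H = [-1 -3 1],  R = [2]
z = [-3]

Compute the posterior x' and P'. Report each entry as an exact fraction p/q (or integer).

x̄ = F·x = [3, 1, -1]
P̄ = F·P·Fᵀ + Q = [21 13 -28; 13 38 -20; -28 -20 54]
y = z − H·x̄ = [4]
S = H·P̄·Hᵀ + R = [673]
K = P̄·Hᵀ·S⁻¹ = [-88/673; -147/673; 142/673]
x' = x̄ + K·y = [1667/673, 85/673, -105/673]
P' = (I − K·H)·P̄ = [6389/673 -4187/673 -6348/673; -4187/673 3965/673 7414/673; -6348/673 7414/673 16178/673]

x' = [1667/673, 85/673, -105/673]
P' = [6389/673 -4187/673 -6348/673; -4187/673 3965/673 7414/673; -6348/673 7414/673 16178/673]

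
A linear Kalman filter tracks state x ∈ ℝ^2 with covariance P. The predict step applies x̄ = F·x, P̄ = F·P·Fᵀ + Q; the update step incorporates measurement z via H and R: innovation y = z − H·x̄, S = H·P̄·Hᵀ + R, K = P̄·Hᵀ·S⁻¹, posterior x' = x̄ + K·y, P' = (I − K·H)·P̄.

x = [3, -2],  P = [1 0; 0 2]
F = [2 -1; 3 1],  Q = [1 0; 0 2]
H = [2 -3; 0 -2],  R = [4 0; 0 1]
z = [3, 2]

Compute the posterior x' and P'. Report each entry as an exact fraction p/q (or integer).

x' = [1976/1509, -949/1509]
P' = [1903/1509 466/1509; 466/1509 352/1509]

x̄ = F·x = [8, 7]
P̄ = F·P·Fᵀ + Q = [7 4; 4 13]
y = z − H·x̄ = [8, 16]
S = H·P̄·Hᵀ + R = [101 62; 62 53]
K = P̄·Hᵀ·S⁻¹ = [602/1509 -932/1509; -31/1509 -704/1509]
x' = x̄ + K·y = [1976/1509, -949/1509]
P' = (I − K·H)·P̄ = [1903/1509 466/1509; 466/1509 352/1509]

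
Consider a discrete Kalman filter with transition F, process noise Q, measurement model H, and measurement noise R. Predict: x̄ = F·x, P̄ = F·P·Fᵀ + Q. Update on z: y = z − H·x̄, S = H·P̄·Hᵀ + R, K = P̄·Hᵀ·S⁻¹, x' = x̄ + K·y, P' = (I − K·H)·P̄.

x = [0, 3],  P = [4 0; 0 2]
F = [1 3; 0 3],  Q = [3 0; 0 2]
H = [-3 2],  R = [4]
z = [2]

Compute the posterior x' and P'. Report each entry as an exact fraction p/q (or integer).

x' = [136/31, 683/93]
P' = [268/31 376/31; 376/31 1664/93]

x̄ = F·x = [9, 9]
P̄ = F·P·Fᵀ + Q = [25 18; 18 20]
y = z − H·x̄ = [11]
S = H·P̄·Hᵀ + R = [93]
K = P̄·Hᵀ·S⁻¹ = [-13/31; -14/93]
x' = x̄ + K·y = [136/31, 683/93]
P' = (I − K·H)·P̄ = [268/31 376/31; 376/31 1664/93]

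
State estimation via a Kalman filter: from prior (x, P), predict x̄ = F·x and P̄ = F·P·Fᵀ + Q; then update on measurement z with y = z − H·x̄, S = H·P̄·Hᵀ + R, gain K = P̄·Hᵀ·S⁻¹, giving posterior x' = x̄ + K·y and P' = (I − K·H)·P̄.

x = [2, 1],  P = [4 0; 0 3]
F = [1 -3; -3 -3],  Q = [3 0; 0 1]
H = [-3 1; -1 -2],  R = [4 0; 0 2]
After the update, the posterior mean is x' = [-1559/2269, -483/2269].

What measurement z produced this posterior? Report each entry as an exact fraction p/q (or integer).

z = [2, 1]

x̄ = F·x = [-1, -9]
P̄ = F·P·Fᵀ + Q = [34 15; 15 64]
S = H·P̄·Hᵀ + R = [284 49; 49 352]
K = P̄·Hᵀ·S⁻¹ = [-27488/97567 -13913/97567; 13695/97567 -41543/97567]
x' − x̄ = [710/2269, 19938/2269] = K·y
y = (KᵀK)⁻¹·Kᵀ·(x' − x̄) = [8, -18]
z = y + H·x̄ = [8, -18] + [-6, 19] = [2, 1]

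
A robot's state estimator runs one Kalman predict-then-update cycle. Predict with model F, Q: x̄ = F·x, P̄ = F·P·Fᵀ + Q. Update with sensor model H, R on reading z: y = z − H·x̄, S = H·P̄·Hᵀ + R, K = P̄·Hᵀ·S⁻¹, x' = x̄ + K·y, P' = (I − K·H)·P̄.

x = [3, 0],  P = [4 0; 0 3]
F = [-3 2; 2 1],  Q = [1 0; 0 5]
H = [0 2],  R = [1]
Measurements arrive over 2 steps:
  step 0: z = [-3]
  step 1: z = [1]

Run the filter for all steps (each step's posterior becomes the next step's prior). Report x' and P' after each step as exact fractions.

step 0: x̄ = F·x = [-9, 6]
step 0: P̄ = F·P·Fᵀ + Q = [49 -18; -18 24]
step 0: y = z − H·x̄ = [-15]
step 0: S = H·P̄·Hᵀ + R = [97]
step 0: K = P̄·Hᵀ·S⁻¹ = [-36/97; 48/97]
step 0: x' = x̄ + K·y = [-333/97, -138/97]
step 0: P' = (I − K·H)·P̄ = [3457/97 -18/97; -18/97 24/97]
step 1: x̄ = F·x = [723/97, -804/97]
step 1: P̄ = F·P·Fᵀ + Q = [31522/97 -20712/97; -20712/97 14265/97]
step 1: y = z − H·x̄ = [1705/97]
step 1: S = H·P̄·Hᵀ + R = [57157/97]
step 1: K = P̄·Hᵀ·S⁻¹ = [-41424/57157; 28530/57157]
step 1: x' = x̄ + K·y = [-302097/57157, 27726/57157]
step 1: P' = (I − K·H)·P̄ = [884074/57157 -20712/57157; -20712/57157 14265/57157]

step 0: x' = [-333/97, -138/97], P' = [3457/97 -18/97; -18/97 24/97]
step 1: x' = [-302097/57157, 27726/57157], P' = [884074/57157 -20712/57157; -20712/57157 14265/57157]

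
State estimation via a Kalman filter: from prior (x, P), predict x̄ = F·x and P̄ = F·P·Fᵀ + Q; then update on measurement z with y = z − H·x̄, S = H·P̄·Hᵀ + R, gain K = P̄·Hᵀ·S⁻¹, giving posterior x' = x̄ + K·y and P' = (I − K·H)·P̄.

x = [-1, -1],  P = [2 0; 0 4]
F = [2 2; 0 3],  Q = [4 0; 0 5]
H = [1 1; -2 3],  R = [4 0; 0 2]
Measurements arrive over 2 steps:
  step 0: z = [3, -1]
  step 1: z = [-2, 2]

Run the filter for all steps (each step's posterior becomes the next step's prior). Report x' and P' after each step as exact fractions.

step 0: x' = [984/589, 483/589], P' = [10980/7657 6388/7657; 6388/7657 5312/7657]
step 1: x' = [-3156146/2809069, -1883184/14045345], P' = [3948300/2809069 2273980/2809069; 2273980/2809069 9417272/14045345]

step 0: x̄ = F·x = [-4, -3]
step 0: P̄ = F·P·Fᵀ + Q = [28 24; 24 41]
step 0: y = z − H·x̄ = [10, 0]
step 0: S = H·P̄·Hᵀ + R = [121 91; 91 195]
step 0: K = P̄·Hᵀ·S⁻¹ = [334/589 -1398/7657; 225/589 1580/7657]
step 0: x' = x̄ + K·y = [984/589, 483/589]
step 0: P' = (I − K·H)·P̄ = [10980/7657 6388/7657; 6388/7657 5312/7657]
step 1: x̄ = F·x = [2934/589, 1449/589]
step 1: P̄ = F·P·Fᵀ + Q = [11300/589 5400/589; 5400/589 86093/7657]
step 1: y = z − H·x̄ = [-5561/589, 2699/589]
step 1: S = H·P̄·Hᵀ + R = [404021/7657 34679/7657; 34679/7657 535351/7657]
step 1: K = P̄·Hᵀ·S⁻¹ = [1555570/2809069 -537330/2809069; 5196793/14045345 2756008/14045345]
step 1: x' = x̄ + K·y = [-3156146/2809069, -1883184/14045345]
step 1: P' = (I − K·H)·P̄ = [3948300/2809069 2273980/2809069; 2273980/2809069 9417272/14045345]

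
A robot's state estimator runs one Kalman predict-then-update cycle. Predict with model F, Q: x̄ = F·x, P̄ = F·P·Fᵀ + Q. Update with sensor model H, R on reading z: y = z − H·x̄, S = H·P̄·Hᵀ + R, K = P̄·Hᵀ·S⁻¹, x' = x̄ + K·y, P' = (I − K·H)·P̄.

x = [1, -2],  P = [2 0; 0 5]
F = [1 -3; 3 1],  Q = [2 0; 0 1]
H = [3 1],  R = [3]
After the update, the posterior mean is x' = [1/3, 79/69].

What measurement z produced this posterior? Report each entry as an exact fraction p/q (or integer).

z = [2]

x̄ = F·x = [7, 1]
P̄ = F·P·Fᵀ + Q = [49 -9; -9 24]
S = H·P̄·Hᵀ + R = [414]
K = P̄·Hᵀ·S⁻¹ = [1/3; -1/138]
x' − x̄ = [-20/3, 10/69] = K·y
y = (KᵀK)⁻¹·Kᵀ·(x' − x̄) = [-20]
z = y + H·x̄ = [-20] + [22] = [2]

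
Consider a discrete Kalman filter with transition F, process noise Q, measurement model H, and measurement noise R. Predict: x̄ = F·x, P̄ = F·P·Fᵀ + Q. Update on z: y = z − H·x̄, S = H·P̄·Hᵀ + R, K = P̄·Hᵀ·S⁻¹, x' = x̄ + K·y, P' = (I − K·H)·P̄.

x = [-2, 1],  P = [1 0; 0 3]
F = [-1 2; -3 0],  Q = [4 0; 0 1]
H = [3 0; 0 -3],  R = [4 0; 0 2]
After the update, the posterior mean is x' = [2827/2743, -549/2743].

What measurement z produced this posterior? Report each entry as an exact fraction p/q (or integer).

z = [3, 1]

x̄ = F·x = [4, 6]
P̄ = F·P·Fᵀ + Q = [17 3; 3 10]
S = H·P̄·Hᵀ + R = [157 -27; -27 92]
K = P̄·Hᵀ·S⁻¹ = [4449/13715 -36/13715; 18/13715 -4467/13715]
x' − x̄ = [-8145/2743, -17007/2743] = K·y
y = (KᵀK)⁻¹·Kᵀ·(x' − x̄) = [-9, 19]
z = y + H·x̄ = [-9, 19] + [12, -18] = [3, 1]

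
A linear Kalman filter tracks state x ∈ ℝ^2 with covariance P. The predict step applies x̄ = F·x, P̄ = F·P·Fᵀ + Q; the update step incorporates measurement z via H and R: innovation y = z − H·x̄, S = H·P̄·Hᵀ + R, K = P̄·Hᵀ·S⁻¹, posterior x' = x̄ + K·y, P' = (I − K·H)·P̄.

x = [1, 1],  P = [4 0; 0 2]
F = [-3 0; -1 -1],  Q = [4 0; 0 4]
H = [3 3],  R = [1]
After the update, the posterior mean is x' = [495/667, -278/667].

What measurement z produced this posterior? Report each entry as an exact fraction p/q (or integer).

x̄ = F·x = [-3, -2]
P̄ = F·P·Fᵀ + Q = [40 12; 12 10]
S = H·P̄·Hᵀ + R = [667]
K = P̄·Hᵀ·S⁻¹ = [156/667; 66/667]
x' − x̄ = [2496/667, 1056/667] = K·y
y = (KᵀK)⁻¹·Kᵀ·(x' − x̄) = [16]
z = y + H·x̄ = [16] + [-15] = [1]

z = [1]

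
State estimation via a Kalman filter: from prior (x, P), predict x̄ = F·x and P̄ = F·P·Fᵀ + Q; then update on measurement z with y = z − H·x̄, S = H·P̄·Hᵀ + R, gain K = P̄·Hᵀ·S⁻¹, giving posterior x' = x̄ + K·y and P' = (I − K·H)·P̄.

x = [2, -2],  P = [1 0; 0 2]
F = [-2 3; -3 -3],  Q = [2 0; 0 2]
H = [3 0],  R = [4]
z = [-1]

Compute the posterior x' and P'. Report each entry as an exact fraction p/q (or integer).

x' = [-28/55, -261/55]
P' = [24/55 -12/55; -12/55 1271/55]

x̄ = F·x = [-10, 0]
P̄ = F·P·Fᵀ + Q = [24 -12; -12 29]
y = z − H·x̄ = [29]
S = H·P̄·Hᵀ + R = [220]
K = P̄·Hᵀ·S⁻¹ = [18/55; -9/55]
x' = x̄ + K·y = [-28/55, -261/55]
P' = (I − K·H)·P̄ = [24/55 -12/55; -12/55 1271/55]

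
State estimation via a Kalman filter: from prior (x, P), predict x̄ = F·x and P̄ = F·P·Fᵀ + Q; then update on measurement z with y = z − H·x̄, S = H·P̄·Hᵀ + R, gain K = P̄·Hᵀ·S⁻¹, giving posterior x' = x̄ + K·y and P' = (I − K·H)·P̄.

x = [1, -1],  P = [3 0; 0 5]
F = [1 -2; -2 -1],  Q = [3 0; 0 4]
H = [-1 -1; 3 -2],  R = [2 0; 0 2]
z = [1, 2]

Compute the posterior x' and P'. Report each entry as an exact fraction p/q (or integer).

x' = [261/6952, -6757/6952]
P' = [1351/3476 1329/3476; 1329/3476 2671/3476]

x̄ = F·x = [3, -1]
P̄ = F·P·Fᵀ + Q = [26 4; 4 21]
y = z − H·x̄ = [3, -9]
S = H·P̄·Hᵀ + R = [57 -40; -40 272]
K = P̄·Hᵀ·S⁻¹ = [-335/869 1395/6952; -500/869 -1355/6952]
x' = x̄ + K·y = [261/6952, -6757/6952]
P' = (I − K·H)·P̄ = [1351/3476 1329/3476; 1329/3476 2671/3476]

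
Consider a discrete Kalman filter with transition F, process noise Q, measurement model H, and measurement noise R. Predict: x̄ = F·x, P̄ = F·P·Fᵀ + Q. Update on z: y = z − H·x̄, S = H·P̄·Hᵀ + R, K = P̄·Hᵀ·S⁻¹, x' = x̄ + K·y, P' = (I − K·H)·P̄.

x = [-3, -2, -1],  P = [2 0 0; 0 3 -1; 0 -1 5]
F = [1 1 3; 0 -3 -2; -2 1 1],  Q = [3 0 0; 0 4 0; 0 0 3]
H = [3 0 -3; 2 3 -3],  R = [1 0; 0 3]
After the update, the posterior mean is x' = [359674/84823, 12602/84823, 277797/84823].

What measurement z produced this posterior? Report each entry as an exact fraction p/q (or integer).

x̄ = F·x = [-8, 8, 3]
P̄ = F·P·Fᵀ + Q = [47 -28 10; -28 39 -14; 10 -14 17]
S = H·P̄·Hᵀ + R = [397 159; 159 491]
K = P̄·Hᵀ·S⁻¹ = [57681/169646 -25589/169646; -36999/169646 47569/169646; 648/84823 -12821/84823]
x' − x̄ = [1038258/84823, -665982/84823, 23328/84823] = K·y
y = (KᵀK)⁻¹·Kᵀ·(x' − x̄) = [36, 0]
z = y + H·x̄ = [36, 0] + [-33, -1] = [3, -1]

z = [3, -1]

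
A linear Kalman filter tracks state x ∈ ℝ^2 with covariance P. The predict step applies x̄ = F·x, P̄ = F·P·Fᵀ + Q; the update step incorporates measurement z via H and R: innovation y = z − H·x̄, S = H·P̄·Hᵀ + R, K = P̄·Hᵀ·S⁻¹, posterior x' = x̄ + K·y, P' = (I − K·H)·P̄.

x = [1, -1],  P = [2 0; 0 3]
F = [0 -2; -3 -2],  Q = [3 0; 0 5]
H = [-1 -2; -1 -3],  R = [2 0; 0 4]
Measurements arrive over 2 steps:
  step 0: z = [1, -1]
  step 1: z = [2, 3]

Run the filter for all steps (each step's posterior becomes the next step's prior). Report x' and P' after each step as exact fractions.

step 0: x' = [1391/2005, -722/2005], P' = [13074/2005 -5238/2005; -5238/2005 2566/2005]
step 1: x' = [1459552/2460833, -3060657/2460833], P' = [13265962/2460833 -5578142/2460833; -5578142/2460833 2918862/2460833]

step 0: x̄ = F·x = [2, -1]
step 0: P̄ = F·P·Fᵀ + Q = [15 12; 12 35]
step 0: y = z − H·x̄ = [1, -2]
step 0: S = H·P̄·Hᵀ + R = [205 285; 285 406]
step 0: K = P̄·Hᵀ·S⁻¹ = [-1299/2005 132/401; 53/2005 -123/401]
step 0: x' = x̄ + K·y = [1391/2005, -722/2005]
step 0: P' = (I − K·H)·P̄ = [13074/2005 -5238/2005; -5238/2005 2566/2005]
step 1: x̄ = F·x = [1444/2005, -2729/2005]
step 1: P̄ = F·P·Fᵀ + Q = [16279/2005 -21164/2005; -21164/2005 75099/2005]
step 1: y = z − H·x̄ = [-4/2005, -728/2005]
step 1: S = H·P̄·Hᵀ + R = [236029/2005 361053/2005; 361053/2005 573206/2005]
step 1: K = P̄·Hᵀ·S⁻¹ = [-1054839/2460833 867116/2460833; -129791/2460833 -794611/2460833]
step 1: x' = x̄ + K·y = [1459552/2460833, -3060657/2460833]
step 1: P' = (I − K·H)·P̄ = [13265962/2460833 -5578142/2460833; -5578142/2460833 2918862/2460833]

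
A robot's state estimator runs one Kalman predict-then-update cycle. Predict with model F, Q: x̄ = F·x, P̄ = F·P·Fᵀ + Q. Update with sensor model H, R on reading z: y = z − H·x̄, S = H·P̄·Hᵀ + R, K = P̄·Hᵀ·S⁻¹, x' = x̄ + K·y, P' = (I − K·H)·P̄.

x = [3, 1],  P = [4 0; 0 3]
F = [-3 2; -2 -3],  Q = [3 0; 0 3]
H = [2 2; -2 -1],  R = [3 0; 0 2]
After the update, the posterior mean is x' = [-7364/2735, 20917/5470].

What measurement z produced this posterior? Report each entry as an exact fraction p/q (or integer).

z = [3, 2]

x̄ = F·x = [-7, -9]
P̄ = F·P·Fᵀ + Q = [51 6; 6 46]
S = H·P̄·Hᵀ + R = [439 -332; -332 276]
K = P̄·Hᵀ·S⁻¹ = [-1098/2735 -2391/2735; 2362/2735 4533/5470]
x' − x̄ = [11781/2735, 70147/5470] = K·y
y = (KᵀK)⁻¹·Kᵀ·(x' − x̄) = [35, -21]
z = y + H·x̄ = [35, -21] + [-32, 23] = [3, 2]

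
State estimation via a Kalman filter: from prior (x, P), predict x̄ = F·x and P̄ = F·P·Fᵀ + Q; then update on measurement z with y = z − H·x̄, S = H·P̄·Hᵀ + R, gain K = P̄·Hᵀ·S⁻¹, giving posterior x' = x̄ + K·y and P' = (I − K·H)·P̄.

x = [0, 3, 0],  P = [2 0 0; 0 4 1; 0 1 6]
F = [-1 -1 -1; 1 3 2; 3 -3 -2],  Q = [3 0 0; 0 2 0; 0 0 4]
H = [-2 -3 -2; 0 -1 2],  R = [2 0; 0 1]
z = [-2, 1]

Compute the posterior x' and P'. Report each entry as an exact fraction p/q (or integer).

x̄ = F·x = [-3, 9, -9]
P̄ = F·P·Fᵀ + Q = [17 -31 23; -31 76 -66; 23 -66 94]
y = z − H·x̄ = [1, 28]
S = H·P̄·Hᵀ + R = [150 -38; -38 717]
K = P̄·Hᵀ·S⁻¹ = [12247/106106 6022/53053; -16141/53053 -16246/53053; -8080/53053 18366/53053]
x' = x̄ + K·y = [2397/8162, 496/4081, 2207/4081]
P' = (I − K·H)·P̄ = [717203/106106 -183868/53053 -88923/53053; -183868/53053 104066/53053 43910/53053; -88923/53053 43910/53053 31138/53053]

x' = [2397/8162, 496/4081, 2207/4081]
P' = [717203/106106 -183868/53053 -88923/53053; -183868/53053 104066/53053 43910/53053; -88923/53053 43910/53053 31138/53053]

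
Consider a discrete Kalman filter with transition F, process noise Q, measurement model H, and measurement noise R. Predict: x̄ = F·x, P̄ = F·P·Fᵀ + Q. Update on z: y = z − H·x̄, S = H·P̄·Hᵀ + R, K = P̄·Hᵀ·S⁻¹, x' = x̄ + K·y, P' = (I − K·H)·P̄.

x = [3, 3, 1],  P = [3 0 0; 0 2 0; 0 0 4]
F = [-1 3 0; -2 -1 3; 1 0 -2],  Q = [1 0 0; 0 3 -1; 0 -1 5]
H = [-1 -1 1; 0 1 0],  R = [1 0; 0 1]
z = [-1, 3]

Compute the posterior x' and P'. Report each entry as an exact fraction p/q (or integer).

x' = [-57/28, 7/3, -43/42]
P' = [589/112 -25/24 149/42; -25/24 11/12 -1/6; 149/42 -1/6 51/14]

x̄ = F·x = [6, -6, 1]
P̄ = F·P·Fᵀ + Q = [22 0 -3; 0 53 -31; -3 -31 24]
y = z − H·x̄ = [-2, 9]
S = H·P̄·Hᵀ + R = [168 -84; -84 54]
K = P̄·Hᵀ·S⁻¹ = [-75/112 -25/24; -1/24 11/12; 11/42 -1/6]
x' = x̄ + K·y = [-57/28, 7/3, -43/42]
P' = (I − K·H)·P̄ = [589/112 -25/24 149/42; -25/24 11/12 -1/6; 149/42 -1/6 51/14]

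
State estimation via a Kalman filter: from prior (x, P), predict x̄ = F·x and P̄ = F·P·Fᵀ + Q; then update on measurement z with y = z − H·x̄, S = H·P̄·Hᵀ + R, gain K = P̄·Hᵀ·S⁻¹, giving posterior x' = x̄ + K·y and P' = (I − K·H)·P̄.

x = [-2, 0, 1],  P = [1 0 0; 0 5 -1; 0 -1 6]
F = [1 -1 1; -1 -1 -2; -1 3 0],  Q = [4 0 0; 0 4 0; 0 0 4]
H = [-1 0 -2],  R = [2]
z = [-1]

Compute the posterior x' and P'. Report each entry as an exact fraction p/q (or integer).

x̄ = F·x = [-1, 0, 2]
P̄ = F·P·Fᵀ + Q = [18 -9 -19; -9 30 -8; -19 -8 50]
y = z − H·x̄ = [2]
S = H·P̄·Hᵀ + R = [144]
K = P̄·Hᵀ·S⁻¹ = [5/36; 25/144; -9/16]
x' = x̄ + K·y = [-13/18, 25/72, 7/8]
P' = (I − K·H)·P̄ = [137/9 -449/36 -31/4; -449/36 3695/144 97/16; -31/4 97/16 71/16]

x' = [-13/18, 25/72, 7/8]
P' = [137/9 -449/36 -31/4; -449/36 3695/144 97/16; -31/4 97/16 71/16]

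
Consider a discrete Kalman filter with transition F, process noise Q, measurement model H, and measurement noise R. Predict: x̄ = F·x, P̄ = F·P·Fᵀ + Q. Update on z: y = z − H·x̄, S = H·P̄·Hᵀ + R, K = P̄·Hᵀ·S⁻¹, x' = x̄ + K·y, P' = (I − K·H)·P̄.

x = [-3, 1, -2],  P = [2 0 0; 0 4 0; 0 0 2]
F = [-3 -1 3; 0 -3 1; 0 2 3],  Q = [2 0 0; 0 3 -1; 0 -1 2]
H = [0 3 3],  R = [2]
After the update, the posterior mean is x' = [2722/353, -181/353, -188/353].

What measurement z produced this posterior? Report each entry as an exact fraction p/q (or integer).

z = [-3]

x̄ = F·x = [2, -5, -4]
P̄ = F·P·Fᵀ + Q = [42 18 10; 18 41 -19; 10 -19 36]
S = H·P̄·Hᵀ + R = [353]
K = P̄·Hᵀ·S⁻¹ = [84/353; 66/353; 51/353]
x' − x̄ = [2016/353, 1584/353, 1224/353] = K·y
y = (KᵀK)⁻¹·Kᵀ·(x' − x̄) = [24]
z = y + H·x̄ = [24] + [-27] = [-3]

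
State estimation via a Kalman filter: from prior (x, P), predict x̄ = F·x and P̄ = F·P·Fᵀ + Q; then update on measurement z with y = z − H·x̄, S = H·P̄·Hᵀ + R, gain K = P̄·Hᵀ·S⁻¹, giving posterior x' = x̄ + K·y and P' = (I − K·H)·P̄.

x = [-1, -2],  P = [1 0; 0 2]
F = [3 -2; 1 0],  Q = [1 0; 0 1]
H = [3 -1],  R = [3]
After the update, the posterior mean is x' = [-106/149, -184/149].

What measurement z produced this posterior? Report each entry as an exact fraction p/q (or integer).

z = [-1]

x̄ = F·x = [1, -1]
P̄ = F·P·Fᵀ + Q = [18 3; 3 2]
S = H·P̄·Hᵀ + R = [149]
K = P̄·Hᵀ·S⁻¹ = [51/149; 7/149]
x' − x̄ = [-255/149, -35/149] = K·y
y = (KᵀK)⁻¹·Kᵀ·(x' − x̄) = [-5]
z = y + H·x̄ = [-5] + [4] = [-1]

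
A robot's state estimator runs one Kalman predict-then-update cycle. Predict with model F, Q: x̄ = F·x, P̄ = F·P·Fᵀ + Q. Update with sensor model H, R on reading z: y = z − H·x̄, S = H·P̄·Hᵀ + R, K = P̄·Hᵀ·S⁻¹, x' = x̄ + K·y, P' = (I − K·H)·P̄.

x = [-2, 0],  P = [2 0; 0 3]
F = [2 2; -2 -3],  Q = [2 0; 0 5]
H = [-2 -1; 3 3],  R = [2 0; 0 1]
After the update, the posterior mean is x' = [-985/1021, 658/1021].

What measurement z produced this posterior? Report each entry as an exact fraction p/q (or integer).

x̄ = F·x = [-4, 4]
P̄ = F·P·Fᵀ + Q = [22 -26; -26 40]
S = H·P̄·Hᵀ + R = [26 -18; -18 91]
K = P̄·Hᵀ·S⁻¹ = [-927/1021 -318/1021; 924/1021 654/1021]
x' − x̄ = [3099/1021, -3426/1021] = K·y
y = (KᵀK)⁻¹·Kᵀ·(x' − x̄) = [-3, -1]
z = y + H·x̄ = [-3, -1] + [4, 0] = [1, -1]

z = [1, -1]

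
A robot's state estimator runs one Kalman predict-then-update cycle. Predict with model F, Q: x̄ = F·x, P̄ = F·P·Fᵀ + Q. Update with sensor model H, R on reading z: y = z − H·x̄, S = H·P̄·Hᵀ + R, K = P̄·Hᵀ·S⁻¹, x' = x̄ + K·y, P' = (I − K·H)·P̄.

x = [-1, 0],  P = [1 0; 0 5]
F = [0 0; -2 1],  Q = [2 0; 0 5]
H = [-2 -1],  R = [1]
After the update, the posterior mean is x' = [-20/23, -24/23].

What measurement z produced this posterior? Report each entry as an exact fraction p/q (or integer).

z = [3]

x̄ = F·x = [0, 2]
P̄ = F·P·Fᵀ + Q = [2 0; 0 14]
S = H·P̄·Hᵀ + R = [23]
K = P̄·Hᵀ·S⁻¹ = [-4/23; -14/23]
x' − x̄ = [-20/23, -70/23] = K·y
y = (KᵀK)⁻¹·Kᵀ·(x' − x̄) = [5]
z = y + H·x̄ = [5] + [-2] = [3]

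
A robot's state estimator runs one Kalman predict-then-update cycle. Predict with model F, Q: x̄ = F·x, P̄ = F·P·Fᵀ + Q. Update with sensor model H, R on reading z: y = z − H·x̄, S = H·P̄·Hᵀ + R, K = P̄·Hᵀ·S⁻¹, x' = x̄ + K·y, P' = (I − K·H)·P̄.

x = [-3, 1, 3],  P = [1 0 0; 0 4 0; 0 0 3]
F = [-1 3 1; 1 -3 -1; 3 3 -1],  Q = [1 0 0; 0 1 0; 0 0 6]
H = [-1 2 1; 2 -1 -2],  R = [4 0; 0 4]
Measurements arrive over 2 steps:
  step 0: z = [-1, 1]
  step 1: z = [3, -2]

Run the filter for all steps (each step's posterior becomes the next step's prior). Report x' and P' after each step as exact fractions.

step 0: x' = [-7542/13871, 2907/13871, -23175/13871], P' = [50762/13871 -25624/13871 70206/13871; -25624/13871 27356/13871 -46824/13871; 70206/13871 -46824/13871 116910/13871]
step 1: x' = [-35072075/35045569, 38904940/35045569, -15881244/35045569], P' = [105306046/35045569 -49184048/35045569 140427714/35045569; -49184048/35045569 58559140/35045569 -93306816/35045569; 140427714/35045569 -93306816/35045569 235604490/35045569]

step 0: x̄ = F·x = [9, -9, -9]
step 0: P̄ = F·P·Fᵀ + Q = [41 -40 30; -40 41 -30; 30 -30 54]
step 0: y = z − H·x̄ = [35, -44]
step 0: S = H·P̄·Hᵀ + R = [243 -202; -202 225]
step 0: K = P̄·Hᵀ·S⁻¹ = [-7951/13871 -3316/13871; 8378/13871 3761/13871; -11736/13871 -11646/13871]
step 0: x' = x̄ + K·y = [-7542/13871, 2907/13871, -23175/13871]
step 0: P' = (I − K·H)·P̄ = [50762/13871 -25624/13871 70206/13871; -25624/13871 27356/13871 -46824/13871; 70206/13871 -46824/13871 116910/13871]
step 1: x̄ = F·x = [-6912/13871, 6912/13871, 9270/13871]
step 1: P̄ = F·P·Fᵀ + Q = [160135/13871 -146264/13871 104088/13871; -146264/13871 160135/13871 -104088/13871; 104088/13871 -104088/13871 301674/13871]
step 1: y = z − H·x̄ = [11607/13871, 11534/13871]
step 1: S = H·P̄·Hᵀ + R = [1118361/13871 -1038416/13871; -1038416/13871 1398855/13871]
step 1: K = P̄·Hᵀ·S⁻¹ = [-15811607/35045569 -5264822/35045569; 18248878/35045569 7421599/35045569; -22859214/35045569 -24261684/35045569]
step 1: x' = x̄ + K·y = [-35072075/35045569, 38904940/35045569, -15881244/35045569]
step 1: P' = (I − K·H)·P̄ = [105306046/35045569 -49184048/35045569 140427714/35045569; -49184048/35045569 58559140/35045569 -93306816/35045569; 140427714/35045569 -93306816/35045569 235604490/35045569]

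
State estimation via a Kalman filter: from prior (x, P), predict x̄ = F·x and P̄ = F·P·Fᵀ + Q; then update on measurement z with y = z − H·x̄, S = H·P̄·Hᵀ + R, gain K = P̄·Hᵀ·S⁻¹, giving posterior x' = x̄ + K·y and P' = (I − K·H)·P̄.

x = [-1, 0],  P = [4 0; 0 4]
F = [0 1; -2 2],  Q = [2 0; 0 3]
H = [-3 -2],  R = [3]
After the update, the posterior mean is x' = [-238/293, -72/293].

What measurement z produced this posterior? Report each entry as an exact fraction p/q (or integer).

z = [3]

x̄ = F·x = [0, 2]
P̄ = F·P·Fᵀ + Q = [6 8; 8 35]
S = H·P̄·Hᵀ + R = [293]
K = P̄·Hᵀ·S⁻¹ = [-34/293; -94/293]
x' − x̄ = [-238/293, -658/293] = K·y
y = (KᵀK)⁻¹·Kᵀ·(x' − x̄) = [7]
z = y + H·x̄ = [7] + [-4] = [3]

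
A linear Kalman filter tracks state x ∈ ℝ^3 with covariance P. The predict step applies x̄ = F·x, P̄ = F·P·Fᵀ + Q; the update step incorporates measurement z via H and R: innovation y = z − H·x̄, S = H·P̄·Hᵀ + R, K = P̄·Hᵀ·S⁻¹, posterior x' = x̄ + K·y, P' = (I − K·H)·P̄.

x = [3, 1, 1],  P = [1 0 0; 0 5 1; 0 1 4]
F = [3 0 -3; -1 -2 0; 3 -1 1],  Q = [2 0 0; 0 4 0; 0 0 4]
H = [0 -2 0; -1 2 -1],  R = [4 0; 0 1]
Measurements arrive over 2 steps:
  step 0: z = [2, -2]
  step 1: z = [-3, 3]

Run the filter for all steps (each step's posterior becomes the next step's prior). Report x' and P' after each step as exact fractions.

step 0: x' = [-2066/443, -675/886, 4769/886], P' = [14011/886 1065/886 -11285/886; 1065/886 409/443 275/443; -11285/886 275/443 6310/443]
step 1: x' = [-96643787/39435314, 53839053/39435314, 84183447/39435314], P' = [207311107/19717657 35272399/19717657 -121747752/19717657; 35272399/19717657 16956529/19717657 -1688719/19717657; -121747752/19717657 -1688719/19717657 122358712/19717657]

step 0: x̄ = F·x = [6, -5, 9]
step 0: P̄ = F·P·Fᵀ + Q = [47 3 0; 3 25 5; 0 5 20]
step 0: y = z − H·x̄ = [-8, 23]
step 0: S = H·P̄·Hᵀ + R = [104 -84; -84 136]
step 0: K = P̄·Hᵀ·S⁻¹ = [-1065/1772 -298/443; -409/886 21/886; -275/886 -235/886]
step 0: x' = x̄ + K·y = [-2066/443, -675/886, 4769/886]
step 0: P' = (I − K·H)·P̄ = [14011/886 1065/886 -11285/886; 1065/886 409/443 275/443; -11285/886 275/443 6310/443]
step 1: x̄ = F·x = [-26703/886, 2741/443, -3476/443]
step 1: P̄ = F·P·Fᵀ + Q = [444581/886 -39489/443 77202/443; -39489/443 25087/886 -35537/886; 77202/443 -35537/886 67881/886]
step 1: y = z − H·x̄ = [4153/443, -41961/886]
step 1: S = H·P̄·Hᵀ + R = [51946/443 -164689/443; -164689/443 690282/443]
step 1: K = P̄·Hᵀ·S⁻¹ = [-35272399/39435314 -15018557/19717657; -16956529/39435314 329378/19717657; 1688719/39435314 -3988398/19717657]
step 1: x' = x̄ + K·y = [-96643787/39435314, 53839053/39435314, 84183447/39435314]
step 1: P' = (I − K·H)·P̄ = [207311107/19717657 35272399/19717657 -121747752/19717657; 35272399/19717657 16956529/19717657 -1688719/19717657; -121747752/19717657 -1688719/19717657 122358712/19717657]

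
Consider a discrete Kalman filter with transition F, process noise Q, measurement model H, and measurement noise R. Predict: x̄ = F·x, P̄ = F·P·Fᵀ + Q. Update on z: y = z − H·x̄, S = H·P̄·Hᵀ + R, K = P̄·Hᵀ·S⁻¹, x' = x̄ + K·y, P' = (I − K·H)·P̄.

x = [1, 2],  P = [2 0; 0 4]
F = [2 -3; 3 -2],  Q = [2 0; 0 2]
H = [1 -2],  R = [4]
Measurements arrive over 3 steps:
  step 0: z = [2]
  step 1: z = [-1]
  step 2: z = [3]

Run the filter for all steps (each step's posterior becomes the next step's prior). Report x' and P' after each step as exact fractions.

step 0: x̄ = F·x = [-4, -1]
step 0: P̄ = F·P·Fᵀ + Q = [46 36; 36 36]
step 0: y = z − H·x̄ = [4]
step 0: S = H·P̄·Hᵀ + R = [50]
step 0: K = P̄·Hᵀ·S⁻¹ = [-13/25; -18/25]
step 0: x' = x̄ + K·y = [-152/25, -97/25]
step 0: P' = (I − K·H)·P̄ = [812/25 432/25; 432/25 252/25]
step 1: x̄ = F·x = [-13/25, -262/25]
step 1: P̄ = F·P·Fᵀ + Q = [382/25 768/25; 768/25 3182/25]
step 1: y = z − H·x̄ = [-536/25]
step 1: S = H·P̄·Hᵀ + R = [10138/25]
step 1: K = P̄·Hᵀ·S⁻¹ = [-577/5069; -2798/5069]
step 1: x' = x̄ + K·y = [9735/5069, 6866/5069]
step 1: P' = (I − K·H)·P̄ = [50820/5069 26564/5069; 26564/5069 18878/5069]
step 2: x̄ = F·x = [-1128/5069, 15473/5069]
step 2: P̄ = F·P·Fᵀ + Q = [64552/5069 72856/5069; 72856/5069 224262/5069]
step 2: y = z − H·x̄ = [47281/5069]
step 2: S = H·P̄·Hᵀ + R = [690452/5069]
step 2: K = P̄·Hᵀ·S⁻¹ = [-20290/172613; -93917/172613]
step 2: x' = x̄ + K·y = [-227666/172613, -349112/172613]
step 2: P' = (I − K·H)·P̄ = [1873304/172613 977232/172613; 977232/172613 676450/172613]

step 0: x' = [-152/25, -97/25], P' = [812/25 432/25; 432/25 252/25]
step 1: x' = [9735/5069, 6866/5069], P' = [50820/5069 26564/5069; 26564/5069 18878/5069]
step 2: x' = [-227666/172613, -349112/172613], P' = [1873304/172613 977232/172613; 977232/172613 676450/172613]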